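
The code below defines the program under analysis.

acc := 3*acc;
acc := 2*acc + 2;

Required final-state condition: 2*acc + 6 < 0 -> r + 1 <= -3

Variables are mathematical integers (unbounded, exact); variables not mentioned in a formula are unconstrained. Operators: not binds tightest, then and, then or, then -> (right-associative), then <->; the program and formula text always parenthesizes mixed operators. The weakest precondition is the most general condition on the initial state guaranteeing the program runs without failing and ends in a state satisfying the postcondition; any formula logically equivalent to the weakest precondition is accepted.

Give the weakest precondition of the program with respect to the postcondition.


Working backward. After the program, the postcondition 2*acc + 6 < 0 -> r + 1 <= -3 must hold; in canonical form it is 2*acc < -6 -> r <= -4.
Before acc := 2*acc + 2: 4*acc < -10 -> r <= -4
Before acc := 3*acc: 12*acc < -10 -> r <= -4
Answer: WP = 12*acc < -10 -> r <= -4


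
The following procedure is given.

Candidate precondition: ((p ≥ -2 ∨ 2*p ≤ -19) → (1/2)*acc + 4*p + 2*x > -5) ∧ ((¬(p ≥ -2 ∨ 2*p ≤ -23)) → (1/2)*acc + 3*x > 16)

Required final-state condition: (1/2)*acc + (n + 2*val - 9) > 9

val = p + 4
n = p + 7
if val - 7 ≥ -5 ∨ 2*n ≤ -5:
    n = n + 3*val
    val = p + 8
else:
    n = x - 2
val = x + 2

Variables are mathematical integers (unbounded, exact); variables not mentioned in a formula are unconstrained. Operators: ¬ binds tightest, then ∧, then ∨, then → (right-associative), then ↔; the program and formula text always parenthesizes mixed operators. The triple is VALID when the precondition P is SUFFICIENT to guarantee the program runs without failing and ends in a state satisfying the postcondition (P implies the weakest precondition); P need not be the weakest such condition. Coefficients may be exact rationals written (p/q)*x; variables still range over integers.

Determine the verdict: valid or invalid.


Working backward. After the program, the postcondition (1/2)*acc + (n + 2*val - 9) > 9 must hold; in canonical form it is (1/2)*acc + n + 2*val > 18.
Before val := x + 2: (1/2)*acc + n + 2*x > 14
Then branch requires (1/2)*acc + n + 3*val + 2*x > 14; else branch requires (1/2)*acc + 3*x > 16.
Before the if: ((val ≥ 2 ∨ 2*n ≤ -5) → (1/2)*acc + n + 3*val + 2*x > 14) ∧ ((¬(val ≥ 2 ∨ 2*n ≤ -5)) → (1/2)*acc + 3*x > 16)
Before n := p + 7: ((val ≥ 2 ∨ 2*p ≤ -19) → (1/2)*acc + p + 3*val + 2*x > 7) ∧ ((¬(val ≥ 2 ∨ 2*p ≤ -19)) → (1/2)*acc + 3*x > 16)
Before val := p + 4: ((p ≥ -2 ∨ 2*p ≤ -19) → (1/2)*acc + 4*p + 2*x > -5) ∧ ((¬(p ≥ -2 ∨ 2*p ≤ -19)) → (1/2)*acc + 3*x > 16)
The weakest precondition is ((p ≥ -2 ∨ 2*p ≤ -19) → (1/2)*acc + 4*p + 2*x > -5) ∧ ((¬(p ≥ -2 ∨ 2*p ≤ -19)) → (1/2)*acc + 3*x > 16).
Check whether ((p ≥ -2 ∨ 2*p ≤ -19) → (1/2)*acc + 4*p + 2*x > -5) ∧ ((¬(p ≥ -2 ∨ 2*p ≤ -23)) → (1/2)*acc + 3*x > 16) implies it.
Every state satisfying the precondition satisfies the weakest precondition: the implication holds.
Answer: valid


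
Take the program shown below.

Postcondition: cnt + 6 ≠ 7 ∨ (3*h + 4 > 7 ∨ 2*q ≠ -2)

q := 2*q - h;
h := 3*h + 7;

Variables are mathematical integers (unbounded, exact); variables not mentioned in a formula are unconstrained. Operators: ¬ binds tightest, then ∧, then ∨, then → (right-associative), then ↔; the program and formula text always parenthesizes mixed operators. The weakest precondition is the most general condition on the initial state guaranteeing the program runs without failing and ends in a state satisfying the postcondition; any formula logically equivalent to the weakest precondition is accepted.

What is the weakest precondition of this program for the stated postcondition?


Working backward. After the program, the postcondition cnt + 6 ≠ 7 ∨ (3*h + 4 > 7 ∨ 2*q ≠ -2) must hold; in canonical form it is cnt ≠ 1 ∨ 3*h > 3 ∨ 2*q ≠ -2.
Before h := 3*h + 7: cnt ≠ 1 ∨ 9*h > -18 ∨ 2*q ≠ -2
Before q := 2*q - h: cnt ≠ 1 ∨ 9*h > -18 ∨ 4*q ≠ 2*h - 2
Answer: WP = cnt ≠ 1 ∨ 9*h > -18 ∨ 4*q ≠ 2*h - 2


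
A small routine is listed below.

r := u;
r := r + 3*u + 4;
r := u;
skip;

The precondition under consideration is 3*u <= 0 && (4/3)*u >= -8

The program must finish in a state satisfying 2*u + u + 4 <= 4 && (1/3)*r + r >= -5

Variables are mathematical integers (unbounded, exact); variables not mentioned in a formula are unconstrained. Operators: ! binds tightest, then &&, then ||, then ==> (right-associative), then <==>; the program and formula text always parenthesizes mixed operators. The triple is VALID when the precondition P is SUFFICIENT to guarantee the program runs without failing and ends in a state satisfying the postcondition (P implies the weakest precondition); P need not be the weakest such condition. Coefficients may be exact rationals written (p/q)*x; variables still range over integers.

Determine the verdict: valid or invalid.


Working backward. After the program, the postcondition 2*u + u + 4 <= 4 && (1/3)*r + r >= -5 must hold; in canonical form it is 3*u <= 0 && (4/3)*r >= -5.
Before skip: 3*u <= 0 && (4/3)*r >= -5
Before r := u: 3*u <= 0 && (4/3)*u >= -5
Before r := r + 3*u + 4: 3*u <= 0 && (4/3)*u >= -5
Before r := u: 3*u <= 0 && (4/3)*u >= -5
The weakest precondition is 3*u <= 0 && (4/3)*u >= -5.
Check whether 3*u <= 0 && (4/3)*u >= -8 implies it.
Countermodel: at the initial state u = -6, the precondition holds but the weakest precondition fails.
Answer: invalid


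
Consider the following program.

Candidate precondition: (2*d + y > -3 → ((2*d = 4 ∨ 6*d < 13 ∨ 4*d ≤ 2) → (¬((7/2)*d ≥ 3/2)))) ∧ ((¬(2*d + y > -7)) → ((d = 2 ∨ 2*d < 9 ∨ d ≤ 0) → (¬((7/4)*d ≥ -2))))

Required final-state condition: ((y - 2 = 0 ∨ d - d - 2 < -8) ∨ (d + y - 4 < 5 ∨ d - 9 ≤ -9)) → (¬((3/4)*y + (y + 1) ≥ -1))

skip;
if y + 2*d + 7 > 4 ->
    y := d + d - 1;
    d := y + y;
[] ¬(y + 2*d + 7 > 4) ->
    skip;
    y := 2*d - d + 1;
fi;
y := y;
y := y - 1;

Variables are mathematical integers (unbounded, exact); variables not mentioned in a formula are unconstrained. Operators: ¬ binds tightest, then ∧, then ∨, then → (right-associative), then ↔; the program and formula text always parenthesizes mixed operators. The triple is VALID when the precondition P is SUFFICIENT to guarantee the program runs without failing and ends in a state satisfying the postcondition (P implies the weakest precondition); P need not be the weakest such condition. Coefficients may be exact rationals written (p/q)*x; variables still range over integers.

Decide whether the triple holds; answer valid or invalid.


Working backward. After the program, the postcondition ((y - 2 = 0 ∨ d - d - 2 < -8) ∨ (d + y - 4 < 5 ∨ d - 9 ≤ -9)) → (¬((3/4)*y + (y + 1) ≥ -1)) must hold; in canonical form it is (y = 2 ∨ d + y < 9 ∨ d ≤ 0) → (¬((7/4)*y ≥ -2)).
Before y := y - 1: (y = 3 ∨ d + y < 10 ∨ d ≤ 0) → (¬((7/4)*y ≥ -1/4))
Before y := y: (y = 3 ∨ d + y < 10 ∨ d ≤ 0) → (¬((7/4)*y ≥ -1/4))
Then branch requires (2*d = 4 ∨ 6*d < 13 ∨ 4*d ≤ 2) → (¬((7/2)*d ≥ 3/2)); else branch requires (d = 2 ∨ 2*d < 9 ∨ d ≤ 0) → (¬((7/4)*d ≥ -2)).
Before the if: (2*d + y > -3 → ((2*d = 4 ∨ 6*d < 13 ∨ 4*d ≤ 2) → (¬((7/2)*d ≥ 3/2)))) ∧ ((¬(2*d + y > -3)) → ((d = 2 ∨ 2*d < 9 ∨ d ≤ 0) → (¬((7/4)*d ≥ -2))))
Before skip: (2*d + y > -3 → ((2*d = 4 ∨ 6*d < 13 ∨ 4*d ≤ 2) → (¬((7/2)*d ≥ 3/2)))) ∧ ((¬(2*d + y > -3)) → ((d = 2 ∨ 2*d < 9 ∨ d ≤ 0) → (¬((7/4)*d ≥ -2))))
The weakest precondition is (2*d + y > -3 → ((2*d = 4 ∨ 6*d < 13 ∨ 4*d ≤ 2) → (¬((7/2)*d ≥ 3/2)))) ∧ ((¬(2*d + y > -3)) → ((d = 2 ∨ 2*d < 9 ∨ d ≤ 0) → (¬((7/4)*d ≥ -2)))).
Check whether (2*d + y > -3 → ((2*d = 4 ∨ 6*d < 13 ∨ 4*d ≤ 2) → (¬((7/2)*d ≥ 3/2)))) ∧ ((¬(2*d + y > -7)) → ((d = 2 ∨ 2*d < 9 ∨ d ≤ 0) → (¬((7/4)*d ≥ -2)))) implies it.
Countermodel: at the initial state d = 2, y = -7, the precondition holds but the weakest precondition fails.
Answer: invalid


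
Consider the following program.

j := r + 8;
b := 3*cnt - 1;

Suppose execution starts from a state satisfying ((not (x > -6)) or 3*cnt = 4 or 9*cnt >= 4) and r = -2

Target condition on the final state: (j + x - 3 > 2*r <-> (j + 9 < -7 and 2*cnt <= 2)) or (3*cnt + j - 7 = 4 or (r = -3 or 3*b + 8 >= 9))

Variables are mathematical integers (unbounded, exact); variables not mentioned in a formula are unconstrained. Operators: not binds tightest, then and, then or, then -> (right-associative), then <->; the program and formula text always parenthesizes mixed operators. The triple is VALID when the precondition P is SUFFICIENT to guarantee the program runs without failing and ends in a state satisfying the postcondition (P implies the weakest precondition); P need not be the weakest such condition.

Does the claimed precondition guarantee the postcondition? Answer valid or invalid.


Working backward. After the program, the postcondition (j + x - 3 > 2*r <-> (j + 9 < -7 and 2*cnt <= 2)) or (3*cnt + j - 7 = 4 or (r = -3 or 3*b + 8 >= 9)) must hold; in canonical form it is (j + x > 2*r + 3 <-> (j < -16 and 2*cnt <= 2)) or 3*cnt + j = 11 or r = -3 or 3*b >= 1.
Before b := 3*cnt - 1: (j + x > 2*r + 3 <-> (j < -16 and 2*cnt <= 2)) or 3*cnt + j = 11 or r = -3 or 9*cnt >= 4
Before j := r + 8: (x > r - 5 <-> (r < -24 and 2*cnt <= 2)) or 3*cnt + r = 3 or r = -3 or 9*cnt >= 4
The weakest precondition is (x > r - 5 <-> (r < -24 and 2*cnt <= 2)) or 3*cnt + r = 3 or r = -3 or 9*cnt >= 4.
Check whether ((not (x > -6)) or 3*cnt = 4 or 9*cnt >= 4) and r = -2 implies it.
Countermodel: at the initial state cnt = 0, r = -2, x = -6, the precondition holds but the weakest precondition fails.
Answer: invalid


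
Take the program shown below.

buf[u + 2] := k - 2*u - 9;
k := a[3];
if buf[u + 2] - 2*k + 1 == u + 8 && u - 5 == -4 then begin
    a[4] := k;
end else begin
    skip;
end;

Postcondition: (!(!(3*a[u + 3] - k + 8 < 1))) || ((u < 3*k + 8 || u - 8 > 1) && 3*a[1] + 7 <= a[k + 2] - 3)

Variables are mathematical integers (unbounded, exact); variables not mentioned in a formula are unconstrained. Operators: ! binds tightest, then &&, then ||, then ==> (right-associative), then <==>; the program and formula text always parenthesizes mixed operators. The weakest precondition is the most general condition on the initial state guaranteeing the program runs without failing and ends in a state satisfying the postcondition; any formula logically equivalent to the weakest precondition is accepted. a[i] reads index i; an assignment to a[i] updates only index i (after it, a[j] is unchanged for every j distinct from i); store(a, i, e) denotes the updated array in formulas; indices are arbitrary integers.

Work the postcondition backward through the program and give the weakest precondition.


Working backward. After the program, the postcondition (!(!(3*a[u + 3] - k + 8 < 1))) || ((u < 3*k + 8 || u - 8 > 1) && 3*a[1] + 7 <= a[k + 2] - 3) must hold; in canonical form it is 3*a[u + 3] < k - 7 || ((u < 3*k + 8 || u > 9) && 3*a[1] <= a[k + 2] - 10).
Then branch requires 3*store(a, 4, k)[u + 3] < k - 7 || ((u < 3*k + 8 || u > 9) && 3*a[1] <= store(a, 4, k)[k + 2] - 10); else branch requires 3*a[u + 3] < k - 7 || ((u < 3*k + 8 || u > 9) && 3*a[1] <= a[k + 2] - 10).
Before the if: ((buf[u + 2] == 2*k + u + 7 && u == 1) ==> (3*store(a, 4, k)[u + 3] < k - 7 || ((u < 3*k + 8 || u > 9) && 3*a[1] <= store(a, 4, k)[k + 2] - 10))) && ((!(buf[u + 2] == 2*k + u + 7 && u == 1)) ==> (3*a[u + 3] < k - 7 || ((u < 3*k + 8 || u > 9) && 3*a[1] <= a[k + 2] - 10)))
Before k := a[3]: ((buf[u + 2] == 2*a[3] + u + 7 && u == 1) ==> (3*store(a, 4, a[3])[u + 3] < a[3] - 7 || ((u < 3*a[3] + 8 || u > 9) && 3*a[1] <= store(a, 4, a[3])[a[3] + 2] - 10))) && ((!(buf[u + 2] == 2*a[3] + u + 7 && u == 1)) ==> (3*a[u + 3] < a[3] - 7 || ((u < 3*a[3] + 8 || u > 9) && 3*a[1] <= a[a[3] + 2] - 10)))
Before buf[u + 2] := k - 2*u - 9: ((store(buf, u + 2, k - 2*u - 9)[u + 2] == 2*a[3] + u + 7 && u == 1) ==> (3*store(a, 4, a[3])[u + 3] < a[3] - 7 || ((u < 3*a[3] + 8 || u > 9) && 3*a[1] <= store(a, 4, a[3])[a[3] + 2] - 10))) && ((!(store(buf, u + 2, k - 2*u - 9)[u + 2] == 2*a[3] + u + 7 && u == 1)) ==> (3*a[u + 3] < a[3] - 7 || ((u < 3*a[3] + 8 || u > 9) && 3*a[1] <= a[a[3] + 2] - 10)))
Answer: WP = ((store(buf, u + 2, k - 2*u - 9)[u + 2] == 2*a[3] + u + 7 && u == 1) ==> (3*store(a, 4, a[3])[u + 3] < a[3] - 7 || ((u < 3*a[3] + 8 || u > 9) && 3*a[1] <= store(a, 4, a[3])[a[3] + 2] - 10))) && ((!(store(buf, u + 2, k - 2*u - 9)[u + 2] == 2*a[3] + u + 7 && u == 1)) ==> (3*a[u + 3] < a[3] - 7 || ((u < 3*a[3] + 8 || u > 9) && 3*a[1] <= a[a[3] + 2] - 10)))


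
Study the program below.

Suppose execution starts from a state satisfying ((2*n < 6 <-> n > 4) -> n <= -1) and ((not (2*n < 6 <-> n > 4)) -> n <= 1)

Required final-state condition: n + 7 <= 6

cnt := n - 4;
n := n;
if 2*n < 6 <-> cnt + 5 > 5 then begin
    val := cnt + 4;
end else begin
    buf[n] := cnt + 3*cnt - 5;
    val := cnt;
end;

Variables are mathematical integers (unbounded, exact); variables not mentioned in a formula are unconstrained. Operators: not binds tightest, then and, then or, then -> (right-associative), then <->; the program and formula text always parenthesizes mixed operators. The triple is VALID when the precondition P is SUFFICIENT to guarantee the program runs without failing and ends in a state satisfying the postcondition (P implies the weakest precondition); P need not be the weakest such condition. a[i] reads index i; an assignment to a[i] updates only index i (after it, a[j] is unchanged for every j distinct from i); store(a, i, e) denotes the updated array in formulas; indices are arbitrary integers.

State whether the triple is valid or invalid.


Working backward. After the program, the postcondition n + 7 <= 6 must hold; in canonical form it is n <= -1.
Then branch requires n <= -1; else branch requires n <= -1.
Before the if: ((2*n < 6 <-> cnt > 0) -> n <= -1) and ((not (2*n < 6 <-> cnt > 0)) -> n <= -1)
Before n := n: ((2*n < 6 <-> cnt > 0) -> n <= -1) and ((not (2*n < 6 <-> cnt > 0)) -> n <= -1)
Before cnt := n - 4: ((2*n < 6 <-> n > 4) -> n <= -1) and ((not (2*n < 6 <-> n > 4)) -> n <= -1)
The weakest precondition is ((2*n < 6 <-> n > 4) -> n <= -1) and ((not (2*n < 6 <-> n > 4)) -> n <= -1).
Check whether ((2*n < 6 <-> n > 4) -> n <= -1) and ((not (2*n < 6 <-> n > 4)) -> n <= 1) implies it.
Countermodel: at the initial state n = 0, the precondition holds but the weakest precondition fails.
Answer: invalid


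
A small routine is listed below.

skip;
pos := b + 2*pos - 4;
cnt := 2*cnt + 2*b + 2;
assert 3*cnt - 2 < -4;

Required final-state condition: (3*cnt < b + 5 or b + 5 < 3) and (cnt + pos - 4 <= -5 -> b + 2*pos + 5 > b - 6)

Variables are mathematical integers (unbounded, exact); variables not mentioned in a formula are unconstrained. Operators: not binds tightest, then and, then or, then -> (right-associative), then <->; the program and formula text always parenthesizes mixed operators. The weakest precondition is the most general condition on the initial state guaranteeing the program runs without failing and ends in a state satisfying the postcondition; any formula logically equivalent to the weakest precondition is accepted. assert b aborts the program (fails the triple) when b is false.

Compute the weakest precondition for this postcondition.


Working backward. After the program, the postcondition (3*cnt < b + 5 or b + 5 < 3) and (cnt + pos - 4 <= -5 -> b + 2*pos + 5 > b - 6) must hold; in canonical form it is (3*cnt < b + 5 or b < -2) and (cnt + pos <= -1 -> 2*pos > -11).
Before assert 3*cnt - 2 < -4: 3*cnt < -2 and (3*cnt < b + 5 or b < -2) and (cnt + pos <= -1 -> 2*pos > -11)
Before cnt := 2*cnt + 2*b + 2: 6*b + 6*cnt < -8 and (5*b + 6*cnt < -1 or b < -2) and (2*b + 2*cnt + pos <= -3 -> 2*pos > -11)
Before pos := b + 2*pos - 4: 6*b + 6*cnt < -8 and (5*b + 6*cnt < -1 or b < -2) and (3*b + 2*cnt + 2*pos <= 1 -> 2*b + 4*pos > -3)
Before skip: 6*b + 6*cnt < -8 and (5*b + 6*cnt < -1 or b < -2) and (3*b + 2*cnt + 2*pos <= 1 -> 2*b + 4*pos > -3)
Answer: WP = 6*b + 6*cnt < -8 and (5*b + 6*cnt < -1 or b < -2) and (3*b + 2*cnt + 2*pos <= 1 -> 2*b + 4*pos > -3)


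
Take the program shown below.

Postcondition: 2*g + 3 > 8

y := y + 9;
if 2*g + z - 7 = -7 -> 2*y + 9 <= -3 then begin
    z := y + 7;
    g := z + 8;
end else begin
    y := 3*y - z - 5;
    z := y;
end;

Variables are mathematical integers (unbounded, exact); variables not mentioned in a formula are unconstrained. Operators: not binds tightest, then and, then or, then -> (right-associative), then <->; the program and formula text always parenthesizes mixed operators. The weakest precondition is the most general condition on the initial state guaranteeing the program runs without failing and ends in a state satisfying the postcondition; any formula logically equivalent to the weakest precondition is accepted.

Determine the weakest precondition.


Working backward. After the program, the postcondition 2*g + 3 > 8 must hold; in canonical form it is 2*g > 5.
Then branch requires 2*y > -25; else branch requires 2*g > 5.
Before the if: ((2*g + z = 0 -> 2*y <= -12) -> 2*y > -25) and ((not (2*g + z = 0 -> 2*y <= -12)) -> 2*g > 5)
Before y := y + 9: ((2*g + z = 0 -> 2*y <= -30) -> 2*y > -43) and ((not (2*g + z = 0 -> 2*y <= -30)) -> 2*g > 5)
Answer: WP = ((2*g + z = 0 -> 2*y <= -30) -> 2*y > -43) and ((not (2*g + z = 0 -> 2*y <= -30)) -> 2*g > 5)


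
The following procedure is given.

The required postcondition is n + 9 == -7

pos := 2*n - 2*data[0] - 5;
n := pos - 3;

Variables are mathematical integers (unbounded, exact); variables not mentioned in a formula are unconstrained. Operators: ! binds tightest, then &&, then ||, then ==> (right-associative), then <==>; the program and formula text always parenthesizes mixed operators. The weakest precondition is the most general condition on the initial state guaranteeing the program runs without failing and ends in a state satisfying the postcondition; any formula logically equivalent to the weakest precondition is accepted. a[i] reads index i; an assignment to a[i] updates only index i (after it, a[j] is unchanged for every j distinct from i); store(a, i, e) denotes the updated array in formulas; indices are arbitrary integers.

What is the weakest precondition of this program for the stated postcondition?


Working backward. After the program, the postcondition n + 9 == -7 must hold; in canonical form it is n == -16.
Before n := pos - 3: pos == -13
Before pos := 2*n - 2*data[0] - 5: 2*n == 2*data[0] - 8
Answer: WP = 2*n == 2*data[0] - 8


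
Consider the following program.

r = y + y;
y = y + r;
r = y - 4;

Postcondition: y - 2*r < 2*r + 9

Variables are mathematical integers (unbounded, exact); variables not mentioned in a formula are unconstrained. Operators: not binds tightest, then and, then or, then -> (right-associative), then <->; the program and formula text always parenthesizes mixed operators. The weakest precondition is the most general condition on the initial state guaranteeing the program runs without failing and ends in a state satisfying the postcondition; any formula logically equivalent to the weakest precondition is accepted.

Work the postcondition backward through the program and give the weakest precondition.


Working backward. After the program, the postcondition y - 2*r < 2*r + 9 must hold; in canonical form it is y < 4*r + 9.
Before r := y - 4: 3*y > 7
Before y := y + r: 3*r + 3*y > 7
Before r := y + y: 9*y > 7
Answer: WP = 9*y > 7


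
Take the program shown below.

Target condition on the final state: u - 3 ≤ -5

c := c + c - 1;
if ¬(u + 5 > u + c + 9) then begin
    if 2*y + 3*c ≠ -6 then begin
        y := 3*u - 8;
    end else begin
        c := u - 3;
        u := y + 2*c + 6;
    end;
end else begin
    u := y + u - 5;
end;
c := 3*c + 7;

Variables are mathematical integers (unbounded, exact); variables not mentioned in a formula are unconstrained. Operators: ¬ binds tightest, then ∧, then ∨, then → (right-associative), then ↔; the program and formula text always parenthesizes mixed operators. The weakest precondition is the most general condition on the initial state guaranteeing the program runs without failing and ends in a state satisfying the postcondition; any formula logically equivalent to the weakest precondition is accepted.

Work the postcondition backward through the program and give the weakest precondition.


Working backward. After the program, the postcondition u - 3 ≤ -5 must hold; in canonical form it is u ≤ -2.
Before c := 3*c + 7: u ≤ -2
Then branch requires (3*c + 2*y ≠ -6 → u ≤ -2) ∧ ((¬(3*c + 2*y ≠ -6)) → 2*u + y ≤ -2); else branch requires u + y ≤ 3.
Before the if: ((¬(c < -4)) → ((3*c + 2*y ≠ -6 → u ≤ -2) ∧ ((¬(3*c + 2*y ≠ -6)) → 2*u + y ≤ -2))) ∧ (c < -4 → u + y ≤ 3)
Before c := c + c - 1: ((¬(2*c < -3)) → ((6*c + 2*y ≠ -3 → u ≤ -2) ∧ ((¬(6*c + 2*y ≠ -3)) → 2*u + y ≤ -2))) ∧ (2*c < -3 → u + y ≤ 3)
Answer: WP = ((¬(2*c < -3)) → ((6*c + 2*y ≠ -3 → u ≤ -2) ∧ ((¬(6*c + 2*y ≠ -3)) → 2*u + y ≤ -2))) ∧ (2*c < -3 → u + y ≤ 3)


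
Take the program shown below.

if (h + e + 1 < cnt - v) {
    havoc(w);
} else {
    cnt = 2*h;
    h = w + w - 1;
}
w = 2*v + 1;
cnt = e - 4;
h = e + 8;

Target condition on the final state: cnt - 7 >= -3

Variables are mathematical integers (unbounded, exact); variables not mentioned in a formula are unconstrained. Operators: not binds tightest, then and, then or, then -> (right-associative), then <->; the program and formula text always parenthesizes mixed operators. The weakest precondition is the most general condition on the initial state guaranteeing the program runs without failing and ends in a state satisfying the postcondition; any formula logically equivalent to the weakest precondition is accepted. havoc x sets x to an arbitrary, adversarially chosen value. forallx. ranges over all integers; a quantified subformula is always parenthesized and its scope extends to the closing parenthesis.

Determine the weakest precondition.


Working backward. After the program, the postcondition cnt - 7 >= -3 must hold; in canonical form it is cnt >= 4.
Before h := e + 8: cnt >= 4
Before cnt := e - 4: e >= 8
Before w := 2*v + 1: e >= 8
Then branch requires e >= 8; else branch requires e >= 8.
Before the if: (e + h + v < cnt - 1 -> e >= 8) and ((not (e + h + v < cnt - 1)) -> e >= 8)
Answer: WP = (e + h + v < cnt - 1 -> e >= 8) and ((not (e + h + v < cnt - 1)) -> e >= 8)


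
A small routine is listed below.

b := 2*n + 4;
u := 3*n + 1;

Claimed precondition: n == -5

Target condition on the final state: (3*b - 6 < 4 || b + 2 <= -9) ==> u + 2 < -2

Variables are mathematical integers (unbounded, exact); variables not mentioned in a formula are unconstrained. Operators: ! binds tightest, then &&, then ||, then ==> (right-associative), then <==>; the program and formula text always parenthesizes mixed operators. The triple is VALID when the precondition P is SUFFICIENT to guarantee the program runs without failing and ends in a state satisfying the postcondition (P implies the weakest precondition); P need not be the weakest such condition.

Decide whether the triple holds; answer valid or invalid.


Working backward. After the program, the postcondition (3*b - 6 < 4 || b + 2 <= -9) ==> u + 2 < -2 must hold; in canonical form it is (3*b < 10 || b <= -11) ==> u < -4.
Before u := 3*n + 1: (3*b < 10 || b <= -11) ==> 3*n < -5
Before b := 2*n + 4: (6*n < -2 || 2*n <= -15) ==> 3*n < -5
The weakest precondition is (6*n < -2 || 2*n <= -15) ==> 3*n < -5.
Check whether n == -5 implies it.
Every state satisfying the precondition satisfies the weakest precondition: the implication holds.
Answer: valid


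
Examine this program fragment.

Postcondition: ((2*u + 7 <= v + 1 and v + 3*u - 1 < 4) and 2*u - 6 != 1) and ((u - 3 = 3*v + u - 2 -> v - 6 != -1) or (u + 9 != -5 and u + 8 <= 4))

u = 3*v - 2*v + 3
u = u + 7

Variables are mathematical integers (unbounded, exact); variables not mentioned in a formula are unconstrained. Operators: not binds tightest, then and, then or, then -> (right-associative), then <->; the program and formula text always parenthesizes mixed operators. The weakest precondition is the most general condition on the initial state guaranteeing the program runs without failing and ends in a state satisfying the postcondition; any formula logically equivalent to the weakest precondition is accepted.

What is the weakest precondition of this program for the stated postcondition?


Working backward. After the program, the postcondition ((2*u + 7 <= v + 1 and v + 3*u - 1 < 4) and 2*u - 6 != 1) and ((u - 3 = 3*v + u - 2 -> v - 6 != -1) or (u + 9 != -5 and u + 8 <= 4)) must hold; in canonical form it is 2*u <= v - 6 and 3*u + v < 5 and 2*u != 7 and ((3*v = -1 -> v != 5) or (u != -14 and u <= -4)).
Before u := u + 7: 2*u <= v - 20 and 3*u + v < -16 and 2*u != -7 and ((3*v = -1 -> v != 5) or (u != -21 and u <= -11))
Before u := 3*v - 2*v + 3: v <= -26 and 4*v < -25 and 2*v != -13 and ((3*v = -1 -> v != 5) or (v != -24 and v <= -14))
Answer: WP = v <= -26 and 4*v < -25 and 2*v != -13 and ((3*v = -1 -> v != 5) or (v != -24 and v <= -14))


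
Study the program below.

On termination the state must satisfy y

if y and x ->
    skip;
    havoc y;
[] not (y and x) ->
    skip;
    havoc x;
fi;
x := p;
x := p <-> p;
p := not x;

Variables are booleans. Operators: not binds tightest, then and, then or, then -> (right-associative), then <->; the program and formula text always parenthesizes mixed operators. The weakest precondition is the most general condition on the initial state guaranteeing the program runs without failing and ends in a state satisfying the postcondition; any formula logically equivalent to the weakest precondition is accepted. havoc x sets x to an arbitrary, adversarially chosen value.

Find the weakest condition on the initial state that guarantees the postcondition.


Working backward. After the program, y must hold.
Before p := not x: y
Before x := p <-> p: y
Before x := p: y
Then branch requires false; else branch requires y.
Before the if: (not (y and x)) and ((not (y and x)) -> y)
Answer: WP = (not (y and x)) and ((not (y and x)) -> y)


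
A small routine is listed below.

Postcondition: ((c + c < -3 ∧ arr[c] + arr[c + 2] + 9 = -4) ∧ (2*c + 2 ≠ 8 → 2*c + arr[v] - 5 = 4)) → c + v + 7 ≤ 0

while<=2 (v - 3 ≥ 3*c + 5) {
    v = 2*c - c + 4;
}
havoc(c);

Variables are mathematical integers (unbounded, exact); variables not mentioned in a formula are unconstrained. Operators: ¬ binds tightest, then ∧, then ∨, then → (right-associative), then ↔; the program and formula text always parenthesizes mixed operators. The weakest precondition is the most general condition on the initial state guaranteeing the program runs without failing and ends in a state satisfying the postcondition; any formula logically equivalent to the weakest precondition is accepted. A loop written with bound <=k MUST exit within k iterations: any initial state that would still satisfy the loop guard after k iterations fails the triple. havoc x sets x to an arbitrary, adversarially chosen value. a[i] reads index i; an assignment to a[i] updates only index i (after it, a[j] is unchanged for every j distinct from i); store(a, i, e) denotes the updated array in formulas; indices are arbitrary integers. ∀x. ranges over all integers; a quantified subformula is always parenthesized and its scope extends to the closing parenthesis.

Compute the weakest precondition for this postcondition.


Working backward. After the program, the postcondition ((c + c < -3 ∧ arr[c] + arr[c + 2] + 9 = -4) ∧ (2*c + 2 ≠ 8 → 2*c + arr[v] - 5 = 4)) → c + v + 7 ≤ 0 must hold; in canonical form it is (2*c < -3 ∧ arr[c + 2] + arr[c] = -13 ∧ (2*c ≠ 6 → arr[v] + 2*c = 9)) → c + v ≤ -7.
Before havoc c: ∀c_1. ((2*c_1 < -3 ∧ arr[c_1 + 2] + arr[c_1] = -13 ∧ (2*c_1 ≠ 6 → arr[v] + 2*c_1 = 9)) → c_1 + v ≤ -7)
Before the loop (bound <=2), unroll the exhaustion recursion (WP_0 = exit-now case; WP_j = one more guarded iteration, up to j = 2):
  WP_0: (¬(v ≥ 3*c + 8)) ∧ (∀c_1. ((2*c_1 < -3 ∧ arr[c_1 + 2] + arr[c_1] = -13 ∧ (2*c_1 ≠ 6 → arr[v] + 2*c_1 = 9)) → c_1 + v ≤ -7))
  WP_1: (v ≥ 3*c + 8 → ((¬(2*c ≤ -4)) ∧ (∀c_1. ((2*c_1 < -3 ∧ arr[c_1 + 2] + arr[c_1] = -13 ∧ (2*c_1 ≠ 6 → arr[c + 4] + 2*c_1 = 9)) → c + c_1 ≤ -11)))) ∧ ((¬(v ≥ 3*c + 8)) → (∀c_1. ((2*c_1 < -3 ∧ arr[c_1 + 2] + arr[c_1] = -13 ∧ (2*c_1 ≠ 6 → arr[v] + 2*c_1 = 9)) → c_1 + v ≤ -7)))
  WP_2: (v ≥ 3*c + 8 → ((2*c ≤ -4 → ((¬(2*c ≤ -4)) ∧ (∀c_1. ((2*c_1 < -3 ∧ arr[c_1 + 2] + arr[c_1] = -13 ∧ (2*c_1 ≠ 6 → arr[c + 4] + 2*c_1 = 9)) → c + c_1 ≤ -11)))) ∧ ((¬(2*c ≤ -4)) → (∀c_1. ((2*c_1 < -3 ∧ arr[c_1 + 2] + arr[c_1] = -13 ∧ (2*c_1 ≠ 6 → arr[c + 4] + 2*c_1 = 9)) → c + c_1 ≤ -11))))) ∧ ((¬(v ≥ 3*c + 8)) → (∀c_1. ((2*c_1 < -3 ∧ arr[c_1 + 2] + arr[c_1] = -13 ∧ (2*c_1 ≠ 6 → arr[v] + 2*c_1 = 9)) → c_1 + v ≤ -7)))
So before the loop: (v ≥ 3*c + 8 → ((2*c ≤ -4 → ((¬(2*c ≤ -4)) ∧ (∀c_1. ((2*c_1 < -3 ∧ arr[c_1 + 2] + arr[c_1] = -13 ∧ (2*c_1 ≠ 6 → arr[c + 4] + 2*c_1 = 9)) → c + c_1 ≤ -11)))) ∧ ((¬(2*c ≤ -4)) → (∀c_1. ((2*c_1 < -3 ∧ arr[c_1 + 2] + arr[c_1] = -13 ∧ (2*c_1 ≠ 6 → arr[c + 4] + 2*c_1 = 9)) → c + c_1 ≤ -11))))) ∧ ((¬(v ≥ 3*c + 8)) → (∀c_1. ((2*c_1 < -3 ∧ arr[c_1 + 2] + arr[c_1] = -13 ∧ (2*c_1 ≠ 6 → arr[v] + 2*c_1 = 9)) → c_1 + v ≤ -7)))
Answer: WP = (v ≥ 3*c + 8 → ((2*c ≤ -4 → ((¬(2*c ≤ -4)) ∧ (∀c_1. ((2*c_1 < -3 ∧ arr[c_1 + 2] + arr[c_1] = -13 ∧ (2*c_1 ≠ 6 → arr[c + 4] + 2*c_1 = 9)) → c + c_1 ≤ -11)))) ∧ ((¬(2*c ≤ -4)) → (∀c_1. ((2*c_1 < -3 ∧ arr[c_1 + 2] + arr[c_1] = -13 ∧ (2*c_1 ≠ 6 → arr[c + 4] + 2*c_1 = 9)) → c + c_1 ≤ -11))))) ∧ ((¬(v ≥ 3*c + 8)) → (∀c_1. ((2*c_1 < -3 ∧ arr[c_1 + 2] + arr[c_1] = -13 ∧ (2*c_1 ≠ 6 → arr[v] + 2*c_1 = 9)) → c_1 + v ≤ -7)))


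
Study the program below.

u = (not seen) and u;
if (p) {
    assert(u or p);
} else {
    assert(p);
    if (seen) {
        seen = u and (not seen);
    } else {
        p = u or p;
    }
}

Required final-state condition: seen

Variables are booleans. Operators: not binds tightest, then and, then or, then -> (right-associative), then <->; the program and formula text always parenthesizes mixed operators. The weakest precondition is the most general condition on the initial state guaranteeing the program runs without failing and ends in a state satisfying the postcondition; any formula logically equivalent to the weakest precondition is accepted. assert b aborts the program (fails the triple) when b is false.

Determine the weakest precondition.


Working backward. After the program, seen must hold.
Then branch requires (u or p) and seen; else branch requires p and (seen -> (u and (not seen))) and ((not seen) -> seen).
Before the if: (p -> ((u or p) and seen)) and ((not p) -> (p and (seen -> (u and (not seen))) and ((not seen) -> seen)))
Before u := (not seen) and u: (p -> ((((not seen) and u) or p) and seen)) and ((not p) -> (p and (seen -> ((not seen) and u)) and ((not seen) -> seen)))
Answer: WP = (p -> ((((not seen) and u) or p) and seen)) and ((not p) -> (p and (seen -> ((not seen) and u)) and ((not seen) -> seen)))


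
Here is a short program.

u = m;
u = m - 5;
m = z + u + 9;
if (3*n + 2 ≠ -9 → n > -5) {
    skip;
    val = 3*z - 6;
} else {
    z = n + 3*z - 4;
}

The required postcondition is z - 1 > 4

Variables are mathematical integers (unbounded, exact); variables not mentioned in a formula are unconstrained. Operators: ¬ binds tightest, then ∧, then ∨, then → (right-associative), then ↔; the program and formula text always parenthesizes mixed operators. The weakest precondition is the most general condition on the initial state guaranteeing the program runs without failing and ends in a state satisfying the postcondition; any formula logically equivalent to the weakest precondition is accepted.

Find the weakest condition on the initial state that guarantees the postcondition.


Working backward. After the program, the postcondition z - 1 > 4 must hold; in canonical form it is z > 5.
Then branch requires z > 5; else branch requires n + 3*z > 9.
Before the if: ((3*n ≠ -11 → n > -5) → z > 5) ∧ ((¬(3*n ≠ -11 → n > -5)) → n + 3*z > 9)
Before m := z + u + 9: ((3*n ≠ -11 → n > -5) → z > 5) ∧ ((¬(3*n ≠ -11 → n > -5)) → n + 3*z > 9)
Before u := m - 5: ((3*n ≠ -11 → n > -5) → z > 5) ∧ ((¬(3*n ≠ -11 → n > -5)) → n + 3*z > 9)
Before u := m: ((3*n ≠ -11 → n > -5) → z > 5) ∧ ((¬(3*n ≠ -11 → n > -5)) → n + 3*z > 9)
Answer: WP = ((3*n ≠ -11 → n > -5) → z > 5) ∧ ((¬(3*n ≠ -11 → n > -5)) → n + 3*z > 9)


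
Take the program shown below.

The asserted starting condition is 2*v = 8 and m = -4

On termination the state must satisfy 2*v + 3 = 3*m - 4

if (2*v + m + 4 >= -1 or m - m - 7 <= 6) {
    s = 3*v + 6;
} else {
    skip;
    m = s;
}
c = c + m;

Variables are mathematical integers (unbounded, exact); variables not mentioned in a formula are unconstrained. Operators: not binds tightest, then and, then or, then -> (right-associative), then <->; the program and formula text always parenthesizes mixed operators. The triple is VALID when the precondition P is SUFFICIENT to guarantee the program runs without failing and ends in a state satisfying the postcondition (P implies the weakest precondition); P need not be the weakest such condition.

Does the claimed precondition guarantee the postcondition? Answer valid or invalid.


Working backward. After the program, the postcondition 2*v + 3 = 3*m - 4 must hold; in canonical form it is 2*v = 3*m - 7.
Before c := c + m: 2*v = 3*m - 7
Then branch requires 2*v = 3*m - 7; else branch requires 2*v = 3*s - 7.
Before the if: 2*v = 3*m - 7
The weakest precondition is 2*v = 3*m - 7.
Check whether 2*v = 8 and m = -4 implies it.
Countermodel: at the initial state m = -4, v = 4, the precondition holds but the weakest precondition fails.
Answer: invalid


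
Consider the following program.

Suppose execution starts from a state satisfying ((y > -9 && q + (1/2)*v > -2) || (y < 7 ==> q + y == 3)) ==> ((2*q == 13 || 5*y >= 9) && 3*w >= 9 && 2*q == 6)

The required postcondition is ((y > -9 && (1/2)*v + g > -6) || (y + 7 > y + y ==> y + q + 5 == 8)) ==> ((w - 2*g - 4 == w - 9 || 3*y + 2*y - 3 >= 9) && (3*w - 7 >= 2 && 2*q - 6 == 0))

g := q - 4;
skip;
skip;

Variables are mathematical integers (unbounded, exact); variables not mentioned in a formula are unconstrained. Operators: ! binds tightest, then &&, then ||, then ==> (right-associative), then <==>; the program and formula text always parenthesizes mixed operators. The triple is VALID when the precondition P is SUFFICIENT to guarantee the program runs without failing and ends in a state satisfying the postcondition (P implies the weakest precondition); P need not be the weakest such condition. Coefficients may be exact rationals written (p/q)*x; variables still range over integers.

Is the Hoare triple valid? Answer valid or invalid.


Working backward. After the program, the postcondition ((y > -9 && (1/2)*v + g > -6) || (y + 7 > y + y ==> y + q + 5 == 8)) ==> ((w - 2*g - 4 == w - 9 || 3*y + 2*y - 3 >= 9) && (3*w - 7 >= 2 && 2*q - 6 == 0)) must hold; in canonical form it is ((y > -9 && g + (1/2)*v > -6) || (y < 7 ==> q + y == 3)) ==> ((2*g == 5 || 5*y >= 12) && 3*w >= 9 && 2*q == 6).
Before skip: ((y > -9 && g + (1/2)*v > -6) || (y < 7 ==> q + y == 3)) ==> ((2*g == 5 || 5*y >= 12) && 3*w >= 9 && 2*q == 6)
Before skip: ((y > -9 && g + (1/2)*v > -6) || (y < 7 ==> q + y == 3)) ==> ((2*g == 5 || 5*y >= 12) && 3*w >= 9 && 2*q == 6)
Before g := q - 4: ((y > -9 && q + (1/2)*v > -2) || (y < 7 ==> q + y == 3)) ==> ((2*q == 13 || 5*y >= 12) && 3*w >= 9 && 2*q == 6)
The weakest precondition is ((y > -9 && q + (1/2)*v > -2) || (y < 7 ==> q + y == 3)) ==> ((2*q == 13 || 5*y >= 12) && 3*w >= 9 && 2*q == 6).
Check whether ((y > -9 && q + (1/2)*v > -2) || (y < 7 ==> q + y == 3)) ==> ((2*q == 13 || 5*y >= 9) && 3*w >= 9 && 2*q == 6) implies it.
Countermodel: at the initial state q = 3, v = -9, w = 3, y = 2, the precondition holds but the weakest precondition fails.
Answer: invalid


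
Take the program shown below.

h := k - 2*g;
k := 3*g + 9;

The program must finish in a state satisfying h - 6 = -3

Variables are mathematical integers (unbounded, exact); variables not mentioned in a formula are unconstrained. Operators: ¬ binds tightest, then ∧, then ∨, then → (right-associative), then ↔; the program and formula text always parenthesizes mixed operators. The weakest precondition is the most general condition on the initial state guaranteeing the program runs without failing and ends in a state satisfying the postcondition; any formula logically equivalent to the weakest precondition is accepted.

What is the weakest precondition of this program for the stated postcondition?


Working backward. After the program, the postcondition h - 6 = -3 must hold; in canonical form it is h = 3.
Before k := 3*g + 9: h = 3
Before h := k - 2*g: k = 2*g + 3
Answer: WP = k = 2*g + 3


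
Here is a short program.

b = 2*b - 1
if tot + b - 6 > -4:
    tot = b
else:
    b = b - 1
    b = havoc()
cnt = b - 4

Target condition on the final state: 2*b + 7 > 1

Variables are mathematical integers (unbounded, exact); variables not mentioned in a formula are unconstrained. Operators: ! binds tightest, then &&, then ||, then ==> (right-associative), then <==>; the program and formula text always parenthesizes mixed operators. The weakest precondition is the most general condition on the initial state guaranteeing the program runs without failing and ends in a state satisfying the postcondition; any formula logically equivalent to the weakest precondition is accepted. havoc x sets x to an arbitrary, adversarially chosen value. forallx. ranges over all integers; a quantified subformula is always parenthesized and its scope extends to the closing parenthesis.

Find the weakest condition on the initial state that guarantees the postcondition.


Working backward. After the program, the postcondition 2*b + 7 > 1 must hold; in canonical form it is 2*b > -6.
Before cnt := b - 4: 2*b > -6
Then branch requires 2*b > -6; else branch requires forall b_1. 2*b_1 > -6.
Before the if: (b + tot > 2 ==> 2*b > -6) && ((!(b + tot > 2)) ==> (forall b_1. 2*b_1 > -6))
Before b := 2*b - 1: (2*b + tot > 3 ==> 4*b > -4) && ((!(2*b + tot > 3)) ==> (forall b_1. 2*b_1 > -6))
Answer: WP = (2*b + tot > 3 ==> 4*b > -4) && ((!(2*b + tot > 3)) ==> (forall b_1. 2*b_1 > -6))


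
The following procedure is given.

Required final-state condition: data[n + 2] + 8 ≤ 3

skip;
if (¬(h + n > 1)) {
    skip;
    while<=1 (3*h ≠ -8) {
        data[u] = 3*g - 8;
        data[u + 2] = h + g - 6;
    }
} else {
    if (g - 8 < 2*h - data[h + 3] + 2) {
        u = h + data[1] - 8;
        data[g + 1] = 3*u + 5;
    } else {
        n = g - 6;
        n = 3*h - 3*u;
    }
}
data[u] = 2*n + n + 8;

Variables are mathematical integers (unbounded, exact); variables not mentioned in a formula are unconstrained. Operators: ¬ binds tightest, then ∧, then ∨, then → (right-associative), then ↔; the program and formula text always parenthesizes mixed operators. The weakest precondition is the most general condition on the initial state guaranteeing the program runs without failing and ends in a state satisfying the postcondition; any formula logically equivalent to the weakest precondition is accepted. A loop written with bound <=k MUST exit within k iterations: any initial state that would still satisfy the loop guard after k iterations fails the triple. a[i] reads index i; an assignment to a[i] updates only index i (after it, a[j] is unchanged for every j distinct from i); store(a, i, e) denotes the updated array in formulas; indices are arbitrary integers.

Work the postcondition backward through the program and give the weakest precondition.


Working backward. After the program, the postcondition data[n + 2] + 8 ≤ 3 must hold; in canonical form it is data[n + 2] ≤ -5.
Before data[u] := 2*n + n + 8: store(data, u, 3*n + 8)[n + 2] ≤ -5
Then branch requires (3*h ≠ -8 → ((¬(3*h ≠ -8)) ∧ store(store(store(data, u, 3*g - 8), u + 2, g + h - 6), u, 3*n + 8)[n + 2] ≤ -5)) ∧ ((¬(3*h ≠ -8)) → store(data, u, 3*n + 8)[n + 2] ≤ -5); else branch requires (data[h + 3] + g < 2*h + 10 → store(store(data, g + 1, 3*data[1] + 3*h - 19), data[1] + h - 8, 3*n + 8)[n + 2] ≤ -5) ∧ ((¬(data[h + 3] + g < 2*h + 10)) → store(data, u, 9*h - 9*u + 8)[3*h - 3*u + 2] ≤ -5).
Before the if: ((¬(h + n > 1)) → ((3*h ≠ -8 → ((¬(3*h ≠ -8)) ∧ store(store(store(data, u, 3*g - 8), u + 2, g + h - 6), u, 3*n + 8)[n + 2] ≤ -5)) ∧ ((¬(3*h ≠ -8)) → store(data, u, 3*n + 8)[n + 2] ≤ -5))) ∧ (h + n > 1 → ((data[h + 3] + g < 2*h + 10 → store(store(data, g + 1, 3*data[1] + 3*h - 19), data[1] + h - 8, 3*n + 8)[n + 2] ≤ -5) ∧ ((¬(data[h + 3] + g < 2*h + 10)) → store(data, u, 9*h - 9*u + 8)[3*h - 3*u + 2] ≤ -5)))
Before skip: ((¬(h + n > 1)) → ((3*h ≠ -8 → ((¬(3*h ≠ -8)) ∧ store(store(store(data, u, 3*g - 8), u + 2, g + h - 6), u, 3*n + 8)[n + 2] ≤ -5)) ∧ ((¬(3*h ≠ -8)) → store(data, u, 3*n + 8)[n + 2] ≤ -5))) ∧ (h + n > 1 → ((data[h + 3] + g < 2*h + 10 → store(store(data, g + 1, 3*data[1] + 3*h - 19), data[1] + h - 8, 3*n + 8)[n + 2] ≤ -5) ∧ ((¬(data[h + 3] + g < 2*h + 10)) → store(data, u, 9*h - 9*u + 8)[3*h - 3*u + 2] ≤ -5)))
Answer: WP = ((¬(h + n > 1)) → ((3*h ≠ -8 → ((¬(3*h ≠ -8)) ∧ store(store(store(data, u, 3*g - 8), u + 2, g + h - 6), u, 3*n + 8)[n + 2] ≤ -5)) ∧ ((¬(3*h ≠ -8)) → store(data, u, 3*n + 8)[n + 2] ≤ -5))) ∧ (h + n > 1 → ((data[h + 3] + g < 2*h + 10 → store(store(data, g + 1, 3*data[1] + 3*h - 19), data[1] + h - 8, 3*n + 8)[n + 2] ≤ -5) ∧ ((¬(data[h + 3] + g < 2*h + 10)) → store(data, u, 9*h - 9*u + 8)[3*h - 3*u + 2] ≤ -5)))
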